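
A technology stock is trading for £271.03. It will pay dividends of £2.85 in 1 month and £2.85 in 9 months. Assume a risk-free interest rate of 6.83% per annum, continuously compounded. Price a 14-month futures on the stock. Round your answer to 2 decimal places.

£287.51

PV(dividends) I = 2.85·e^(−0.0683·1/12) + 2.85·e^(−0.0683·9/12)
I = 2.8338 + 2.7077 = 5.5415
F = (S − I)·e^(rT) = (271.03 − 5.5415) · e^(0.0683·14/12)
= 265.4885 · e^0.079683 = 265.4885 × 1.082944 = £287.51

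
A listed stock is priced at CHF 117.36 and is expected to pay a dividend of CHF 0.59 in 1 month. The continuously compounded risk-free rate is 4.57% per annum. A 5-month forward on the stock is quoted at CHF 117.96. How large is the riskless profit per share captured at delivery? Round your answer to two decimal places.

PV(dividends) I = 0.59·e^(−0.0457·1/12) = 0.5878
Fair forward F* = (S − I)·e^(rT) = (117.36 − 0.5878)·e^0.019042 = 116.7722 × 1.019224 = 119.0170
Market CHF 117.96 < fair 119.0170: forward underpriced → reverse cash-and-carry (short the stock, invest proceeds at r, pay the dividends, go long the forward).
Profit at T = |F_mkt − F*| = |117.96 − 119.0170| = CHF 1.06 per share

CHF 1.06 per share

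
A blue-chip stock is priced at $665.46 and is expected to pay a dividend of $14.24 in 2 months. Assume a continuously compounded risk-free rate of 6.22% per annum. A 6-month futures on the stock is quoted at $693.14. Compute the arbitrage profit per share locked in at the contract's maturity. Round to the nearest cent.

PV(dividends) I = 14.24·e^(−0.0622·2/12) = 14.0931
Fair futures F* = (S − I)·e^(rT) = (665.46 − 14.0931)·e^0.031100 = 651.3669 × 1.031589 = 671.9429
Market $693.14 > fair 671.9429: forward overpriced → cash-and-carry (borrow at r, buy the stock and collect the dividends, short the forward).
Profit at T = |F_mkt − F*| = |693.14 − 671.9429| = $21.20 per share

$21.20 per share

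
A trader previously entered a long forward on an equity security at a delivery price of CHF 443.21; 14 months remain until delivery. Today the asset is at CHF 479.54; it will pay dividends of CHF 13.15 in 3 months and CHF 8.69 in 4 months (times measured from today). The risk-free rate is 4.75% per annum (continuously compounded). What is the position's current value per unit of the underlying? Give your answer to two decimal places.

PV(remaining dividends) I = 13.15·e^(−0.0475·3/12) + 8.69·e^(−0.0475·4/12) = 21.5483
Current forward F = (S − I)·e^(rT) = (479.54 − 21.5483)·e^(0.0475·14/12) = 457.9917 × 1.056981 = 484.0885
Value (long) = (F − K)·e^(−rT) = (484.0885 − 443.21) × 0.946091 = 38.6748
Value = CHF 38.67

CHF 38.67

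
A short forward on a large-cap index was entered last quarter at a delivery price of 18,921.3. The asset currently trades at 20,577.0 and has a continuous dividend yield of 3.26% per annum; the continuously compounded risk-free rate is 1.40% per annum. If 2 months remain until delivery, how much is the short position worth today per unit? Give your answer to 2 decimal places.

-1588.30

Current fair forward for the remaining 2 months: F = S·e^((r − q)·T), (r − q) = 0.0140 − 0.0326 = -0.0186
F = 20577.0 · e^(-0.0186 × 2/12) = 20577.0 × 0.99690480 = 20513.3101
Value of long forward = (F − K)·e^(−rT) = (20513.3101 − 18921.3) · e^(−0.0140·2/12)
= 1592.0101 × 0.99766939 = 1588.30
Short position value = −(long value) = -1588.30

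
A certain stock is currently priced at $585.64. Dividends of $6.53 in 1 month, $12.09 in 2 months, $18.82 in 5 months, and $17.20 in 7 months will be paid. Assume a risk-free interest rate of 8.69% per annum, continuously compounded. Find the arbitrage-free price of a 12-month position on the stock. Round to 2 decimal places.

PV(dividends) I = 6.53·e^(−0.0869·1/12) + 12.09·e^(−0.0869·2/12) + 18.82·e^(−0.0869·5/12) + 17.20·e^(−0.0869·7/12)
I = 6.4829 + 11.9162 + 18.1507 + 16.3498 = 52.8996
F = (S − I)·e^(rT) = (585.64 − 52.8996) · e^(0.0869·12/12)
= 532.7404 · e^0.086900 = 532.7404 × 1.090788 = $581.11

$581.11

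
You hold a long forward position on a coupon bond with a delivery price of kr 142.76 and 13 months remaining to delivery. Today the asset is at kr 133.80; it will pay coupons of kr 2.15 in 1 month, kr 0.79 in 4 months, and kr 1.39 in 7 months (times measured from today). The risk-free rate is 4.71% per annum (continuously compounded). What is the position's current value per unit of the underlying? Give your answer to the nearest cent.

-kr 6.13

PV(remaining coupons) I = 2.15·e^(−0.0471·1/12) + 0.79·e^(−0.0471·4/12) + 1.39·e^(−0.0471·7/12) = 4.2716
Current forward F = (S − I)·e^(rT) = (133.80 − 4.2716)·e^(0.0471·13/12) = 129.5284 × 1.052349 = 136.3091
Value (long) = (F − K)·e^(−rT) = (136.3091 − 142.76) × 0.950255 = -6.1300
Value = -kr 6.13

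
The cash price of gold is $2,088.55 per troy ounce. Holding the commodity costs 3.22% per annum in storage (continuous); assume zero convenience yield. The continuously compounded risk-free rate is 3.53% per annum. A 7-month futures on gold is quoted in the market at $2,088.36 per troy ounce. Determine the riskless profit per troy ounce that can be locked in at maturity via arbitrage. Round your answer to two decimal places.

Fair futures: F* = S·e^(carry·T), with carry = (r + u) = 0.0353 + 0.0322 = 0.0675
F* = 2088.55 · e^(0.0675 × 7/12) = 2088.55 · e^0.03937500 = 2088.55 × 1.04016047 = $2172.4271
Market $2088.36 < fair $2172.4271: forward underpriced → reverse cash-and-carry (short spot, go long the forward).
At maturity, profit = |F_mkt − F*| = |2088.36 − 2172.4271| = $84.07 per troy ounce

$84.07 per troy ounce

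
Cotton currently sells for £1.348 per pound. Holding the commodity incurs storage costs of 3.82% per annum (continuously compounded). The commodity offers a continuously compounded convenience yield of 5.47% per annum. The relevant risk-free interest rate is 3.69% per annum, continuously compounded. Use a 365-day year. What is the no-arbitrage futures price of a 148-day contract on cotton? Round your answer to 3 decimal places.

Net carry = r + u − y = 0.0369 + 0.0382 − 0.0547 = 0.0204
F = S·e^((r+u−y)T) = 1.348 · e^(0.0204 × 148/365) = 1.348 · e^0.008272
= 1.348 × 1.008306 = £1.359 per pound

£1.359 per pound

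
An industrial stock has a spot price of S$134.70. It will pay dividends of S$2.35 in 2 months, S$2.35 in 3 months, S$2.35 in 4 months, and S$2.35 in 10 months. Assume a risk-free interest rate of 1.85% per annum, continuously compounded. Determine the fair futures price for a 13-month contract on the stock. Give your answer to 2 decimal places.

S$127.91

PV(dividends) I = 2.35·e^(−0.0185·2/12) + 2.35·e^(−0.0185·3/12) + 2.35·e^(−0.0185·4/12) + 2.35·e^(−0.0185·10/12)
I = 2.3428 + 2.3392 + 2.3356 + 2.3140 = 9.3316
F = (S − I)·e^(rT) = (134.70 − 9.3316) · e^(0.0185·13/12)
= 125.3684 · e^0.020042 = 125.3684 × 1.020244 = S$127.91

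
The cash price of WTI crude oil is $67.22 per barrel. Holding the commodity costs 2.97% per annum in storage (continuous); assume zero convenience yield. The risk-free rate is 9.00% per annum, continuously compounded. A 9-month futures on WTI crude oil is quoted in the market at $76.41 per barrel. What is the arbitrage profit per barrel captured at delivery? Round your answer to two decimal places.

Fair futures: F* = S·e^(carry·T), with carry = (r + u) = 0.0900 + 0.0297 = 0.1197
F* = 67.22 · e^(0.1197 × 9/12) = 67.22 · e^0.089775 = 67.22 × 1.093928 = $73.5338
Market $76.41 > fair $73.5338: forward overpriced → cash-and-carry (buy spot, short the forward).
At maturity, profit = |F_mkt − F*| = |76.41 − 73.5338| = $2.88 per barrel

$2.88 per barrel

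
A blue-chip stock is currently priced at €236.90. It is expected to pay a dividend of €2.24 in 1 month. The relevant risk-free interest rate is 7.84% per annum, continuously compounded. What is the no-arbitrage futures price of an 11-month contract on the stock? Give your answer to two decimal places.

PV(dividends) I = 2.24·e^(−0.0784·1/12)
I = 2.2254
F = (S − I)·e^(rT) = (236.90 − 2.2254) · e^(0.0784·11/12)
= 234.6746 · e^0.071867 = 234.6746 × 1.074512 = €252.16

€252.16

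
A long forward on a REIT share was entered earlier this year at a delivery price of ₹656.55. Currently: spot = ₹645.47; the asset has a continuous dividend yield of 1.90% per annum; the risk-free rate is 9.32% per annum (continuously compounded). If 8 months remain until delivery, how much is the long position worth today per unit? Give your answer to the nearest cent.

₹20.35

Current fair forward for the remaining 8 months: F = S·e^((r − q)·T), (r − q) = 0.0932 − 0.0190 = 0.0742
F = 645.47 · e^(0.0742 × 8/12) = 645.47 × 1.050711 = 678.2024
Value of long forward = (F − K)·e^(−rT) = (678.2024 − 656.55) · e^(−0.0932·8/12)
= 21.6524 × 0.939758 = 20.35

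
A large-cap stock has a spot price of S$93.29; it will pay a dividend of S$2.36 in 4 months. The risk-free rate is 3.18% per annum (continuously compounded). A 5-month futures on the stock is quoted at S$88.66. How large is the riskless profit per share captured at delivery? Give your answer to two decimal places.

S$3.51 per share

PV(dividends) I = 2.36·e^(−0.0318·4/12) = 2.3351
Fair futures F* = (S − I)·e^(rT) = (93.29 − 2.3351)·e^0.013250 = 90.9549 × 1.013338 = 92.1681
Market S$88.66 < fair 92.1681: forward underpriced → reverse cash-and-carry (short the stock, invest proceeds at r, pay the dividends, go long the forward).
Profit at T = |F_mkt − F*| = |88.66 − 92.1681| = S$3.51 per share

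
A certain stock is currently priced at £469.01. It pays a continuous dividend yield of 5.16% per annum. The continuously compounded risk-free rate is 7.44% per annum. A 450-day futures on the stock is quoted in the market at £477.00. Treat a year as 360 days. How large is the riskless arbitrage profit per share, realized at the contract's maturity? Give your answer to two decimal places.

Fair futures: F* = S·e^(carry·T), with carry = (r − q) = 0.0744 − 0.0516 = 0.0228
F* = 469.01 · e^(0.0228 × 450/360) = 469.01 · e^0.028500 = 469.01 × 1.028910 = £482.5691
Market £477.00 < fair £482.5691: forward underpriced → reverse cash-and-carry (short spot, go long the forward).
At maturity, profit = |F_mkt − F*| = |477.00 − 482.5691| = £5.57 per share

£5.57 per share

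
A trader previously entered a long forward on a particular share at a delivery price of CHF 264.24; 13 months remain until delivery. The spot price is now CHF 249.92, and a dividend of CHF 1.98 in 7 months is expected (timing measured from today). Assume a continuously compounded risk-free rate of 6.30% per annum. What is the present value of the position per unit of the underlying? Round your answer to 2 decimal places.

CHF 1.20

PV(remaining dividends) I = 1.98·e^(−0.0630·7/12) = 1.9086
Current forward F = (S − I)·e^(rT) = (249.92 − 1.9086)·e^(0.0630·13/12) = 248.0114 × 1.070633 = 265.5292
Value (long) = (F − K)·e^(−rT) = (265.5292 − 264.24) × 0.934027 = 1.2041
Value = CHF 1.20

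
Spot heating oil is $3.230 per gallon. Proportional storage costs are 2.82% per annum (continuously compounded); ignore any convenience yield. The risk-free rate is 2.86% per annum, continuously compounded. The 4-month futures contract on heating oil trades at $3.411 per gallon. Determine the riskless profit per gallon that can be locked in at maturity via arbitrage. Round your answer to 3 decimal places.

$0.119 per gallon

Fair futures: F* = S·e^(carry·T), with carry = (r + u) = 0.0286 + 0.0282 = 0.0568
F* = 3.230 · e^(0.0568 × 4/12) = 3.230 · e^0.018933 = 3.230 × 1.019113 = $3.2917
Market $3.411 > fair $3.2917: forward overpriced → cash-and-carry (buy spot, short the forward).
At maturity, profit = |F_mkt − F*| = |3.411 − 3.2917| = $0.119 per gallon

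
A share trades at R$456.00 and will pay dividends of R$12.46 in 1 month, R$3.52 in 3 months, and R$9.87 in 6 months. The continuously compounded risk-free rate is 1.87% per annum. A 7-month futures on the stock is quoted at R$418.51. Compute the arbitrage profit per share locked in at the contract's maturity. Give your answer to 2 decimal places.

R$16.49 per share

PV(dividends) I = 12.46·e^(−0.0187·1/12) + 3.52·e^(−0.0187·3/12) + 9.87·e^(−0.0187·6/12) = 25.7223
Fair futures F* = (S − I)·e^(rT) = (456.00 − 25.7223)·e^0.010908 = 430.2777 × 1.010968 = 434.9970
Market R$418.51 < fair 434.9970: forward underpriced → reverse cash-and-carry (short the stock, invest proceeds at r, pay the dividends, go long the forward).
Profit at T = |F_mkt − F*| = |418.51 − 434.9970| = R$16.49 per share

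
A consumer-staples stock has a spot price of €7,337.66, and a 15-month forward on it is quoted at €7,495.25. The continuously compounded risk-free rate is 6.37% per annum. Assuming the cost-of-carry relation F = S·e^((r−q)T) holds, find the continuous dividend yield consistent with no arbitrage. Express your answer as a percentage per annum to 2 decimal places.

From F = S·e^((r−q)T): (r − q) = ln(F/S)/T
ln(7495.25/7337.66) = ln(1.021477) = 0.021250
(r − q) = 0.021250 / (15/12) = 0.017000
q = r − ln(F/S)/T = 0.0637 − 0.017000 = 0.046700
q = 4.67%

4.67%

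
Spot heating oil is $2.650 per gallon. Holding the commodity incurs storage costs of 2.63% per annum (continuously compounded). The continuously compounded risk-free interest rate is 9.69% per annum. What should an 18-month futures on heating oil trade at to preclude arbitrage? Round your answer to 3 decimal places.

Net carry = r + u − y = 0.0969 + 0.0263 − 0.0000 = 0.1232
F = S·e^((r+u−y)T) = 2.650 · e^(0.1232 × 18/12) = 2.650 · e^0.184800
= 2.650 × 1.202978 = $3.188 per gallon

$3.188 per gallon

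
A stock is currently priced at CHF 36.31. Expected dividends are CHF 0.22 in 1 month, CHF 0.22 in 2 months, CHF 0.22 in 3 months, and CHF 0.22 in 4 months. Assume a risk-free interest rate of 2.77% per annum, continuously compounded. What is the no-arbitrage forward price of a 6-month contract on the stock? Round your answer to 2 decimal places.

PV(dividends) I = 0.22·e^(−0.0277·1/12) + 0.22·e^(−0.0277·2/12) + 0.22·e^(−0.0277·3/12) + 0.22·e^(−0.0277·4/12)
I = 0.2195 + 0.2190 + 0.2185 + 0.2180 = 0.8750
F = (S − I)·e^(rT) = (36.31 − 0.8750) · e^(0.0277·6/12)
= 35.4350 · e^0.013850 = 35.4350 × 1.013946 = CHF 35.93

CHF 35.93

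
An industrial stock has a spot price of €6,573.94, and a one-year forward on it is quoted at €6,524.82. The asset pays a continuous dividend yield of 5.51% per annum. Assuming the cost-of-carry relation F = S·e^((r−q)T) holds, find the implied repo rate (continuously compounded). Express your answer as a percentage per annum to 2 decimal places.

4.76%

From F = S·e^((r−q)T): (r − q) = ln(F/S)/T
ln(6524.82/6573.94) = ln(0.992528) = -0.007500
(r − q) = -0.007500 / (12/12) = -0.007500
r = ln(F/S)/T + q = -0.007500 + 0.0551 = 0.047600
r = 4.76%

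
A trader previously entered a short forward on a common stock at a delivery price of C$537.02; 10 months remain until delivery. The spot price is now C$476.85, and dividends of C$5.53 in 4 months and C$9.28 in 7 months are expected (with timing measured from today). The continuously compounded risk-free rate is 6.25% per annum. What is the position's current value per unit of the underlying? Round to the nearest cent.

PV(remaining dividends) I = 5.53·e^(−0.0625·4/12) + 9.28·e^(−0.0625·7/12) = 14.3637
Current forward F = (S − I)·e^(rT) = (476.85 − 14.3637)·e^(0.0625·10/12) = 462.4863 × 1.053464 = 487.2127
Value (long) = (F − K)·e^(−rT) = (487.2127 − 537.02) × 0.949250 = -47.2796
Short position value = −(long value) = C$47.28

C$47.28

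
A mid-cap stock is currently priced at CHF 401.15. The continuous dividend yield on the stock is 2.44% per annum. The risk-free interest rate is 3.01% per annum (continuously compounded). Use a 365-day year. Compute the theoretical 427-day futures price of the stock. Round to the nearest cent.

CHF 403.83

F = S·e^((r − q)T) = 401.15 · e^((0.0301 − 0.0244) × 427/365)
= 401.15 · e^0.006668 = 401.15 × 1.006690
F = CHF 403.83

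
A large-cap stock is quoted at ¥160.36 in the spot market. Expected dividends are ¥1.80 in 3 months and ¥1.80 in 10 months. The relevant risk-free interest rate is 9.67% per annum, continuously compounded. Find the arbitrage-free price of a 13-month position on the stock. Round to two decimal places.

¥174.28

PV(dividends) I = 1.80·e^(−0.0967·3/12) + 1.80·e^(−0.0967·10/12)
I = 1.7570 + 1.6606 = 3.4176
F = (S − I)·e^(rT) = (160.36 − 3.4176) · e^(0.0967·13/12)
= 156.9424 · e^0.104758 = 156.9424 × 1.110442 = ¥174.28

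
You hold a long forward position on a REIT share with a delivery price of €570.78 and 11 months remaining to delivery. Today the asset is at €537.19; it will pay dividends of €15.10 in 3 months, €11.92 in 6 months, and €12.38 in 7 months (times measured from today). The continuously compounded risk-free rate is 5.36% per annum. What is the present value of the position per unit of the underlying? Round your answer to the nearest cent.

-€44.73

PV(remaining dividends) I = 15.10·e^(−0.0536·3/12) + 11.92·e^(−0.0536·6/12) + 12.38·e^(−0.0536·7/12) = 38.5027
Current forward F = (S − I)·e^(rT) = (537.19 − 38.5027)·e^(0.0536·11/12) = 498.6873 × 1.050360 = 523.8012
Value (long) = (F − K)·e^(−rT) = (523.8012 − 570.78) × 0.952054 = -44.7264
Value = -€44.73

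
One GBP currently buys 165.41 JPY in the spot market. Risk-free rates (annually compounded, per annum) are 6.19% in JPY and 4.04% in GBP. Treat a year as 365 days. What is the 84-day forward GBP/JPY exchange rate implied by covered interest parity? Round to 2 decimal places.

By covered interest parity, F = S · (1+r_JPY)^T / (1+r_GBP)^T
= 165.41 × 1.013918 / 1.009156 = 165.41 × 1.004719
F = 166.19 JPY per GBP

166.19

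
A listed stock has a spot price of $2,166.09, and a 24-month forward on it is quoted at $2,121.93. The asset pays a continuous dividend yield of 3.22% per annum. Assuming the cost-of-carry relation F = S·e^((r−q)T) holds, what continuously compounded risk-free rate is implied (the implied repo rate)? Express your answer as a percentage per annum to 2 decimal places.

2.19%

From F = S·e^((r−q)T): (r − q) = ln(F/S)/T
ln(2121.93/2166.09) = ln(0.979613) = -0.020598
(r − q) = -0.020598 / (24/12) = -0.010299
r = ln(F/S)/T + q = -0.010299 + 0.0322 = 0.021901
r = 2.19%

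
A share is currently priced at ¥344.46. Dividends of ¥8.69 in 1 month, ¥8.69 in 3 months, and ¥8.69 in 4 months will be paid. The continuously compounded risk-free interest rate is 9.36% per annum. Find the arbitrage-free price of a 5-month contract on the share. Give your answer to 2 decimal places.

¥331.61

PV(dividends) I = 8.69·e^(−0.0936·1/12) + 8.69·e^(−0.0936·3/12) + 8.69·e^(−0.0936·4/12)
I = 8.6225 + 8.4890 + 8.4231 = 25.5346
F = (S − I)·e^(rT) = (344.46 − 25.5346) · e^(0.0936·5/12)
= 318.9254 · e^0.039000 = 318.9254 × 1.039770 = ¥331.61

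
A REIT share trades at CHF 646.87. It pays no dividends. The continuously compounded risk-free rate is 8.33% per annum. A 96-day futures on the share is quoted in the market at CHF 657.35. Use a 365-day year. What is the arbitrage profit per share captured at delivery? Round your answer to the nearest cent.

CHF 3.85 per share

Fair futures: F* = S·e^(carry·T), with carry = r = 0.0833
F* = 646.87 · e^(0.0833 × 96/365) = 646.87 · e^0.021909 = 646.87 × 1.022151 = CHF 661.1988
Market CHF 657.35 < fair CHF 661.1988: forward underpriced → reverse cash-and-carry (short spot, go long the forward).
At maturity, profit = |F_mkt − F*| = |657.35 − 661.1988| = CHF 3.85 per share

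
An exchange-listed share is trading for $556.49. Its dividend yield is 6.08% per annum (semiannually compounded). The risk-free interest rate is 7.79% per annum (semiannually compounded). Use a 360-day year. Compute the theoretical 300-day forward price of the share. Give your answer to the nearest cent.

F = S · (1+r/2)^(2T) / (1+q/2)^(2T)
= 556.49 × 1.065756 / 1.051178 = 556.49 × 1.013868
F = $564.21

$564.21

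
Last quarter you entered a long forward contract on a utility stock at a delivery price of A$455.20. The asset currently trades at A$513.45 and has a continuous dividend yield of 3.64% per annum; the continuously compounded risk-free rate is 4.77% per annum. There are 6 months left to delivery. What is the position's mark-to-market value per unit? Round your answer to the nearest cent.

A$59.72

Current fair forward for the remaining 6 months: F = S·e^((r − q)·T), (r − q) = 0.0477 − 0.0364 = 0.0113
F = 513.45 · e^(0.0113 × 6/12) = 513.45 × 1.005666 = 516.3592
Value of long forward = (F − K)·e^(−rT) = (516.3592 − 455.20) · e^(−0.0477·6/12)
= 61.1592 × 0.976432 = 59.72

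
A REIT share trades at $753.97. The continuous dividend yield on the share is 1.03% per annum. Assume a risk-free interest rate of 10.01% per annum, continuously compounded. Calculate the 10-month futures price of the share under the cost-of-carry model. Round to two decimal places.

F = S·e^((r − q)T) = 753.97 · e^((0.1001 − 0.0103) × 10/12)
= 753.97 · e^0.074833 = 753.97 × 1.077704
F = $812.56

$812.56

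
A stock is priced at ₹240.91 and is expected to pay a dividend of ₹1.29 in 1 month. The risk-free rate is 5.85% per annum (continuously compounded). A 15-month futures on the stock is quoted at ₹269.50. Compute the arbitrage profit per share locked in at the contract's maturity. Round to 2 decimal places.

₹11.69 per share

PV(dividends) I = 1.29·e^(−0.0585·1/12) = 1.2837
Fair futures F* = (S − I)·e^(rT) = (240.91 − 1.2837)·e^0.073125 = 239.6263 × 1.075865 = 257.8055
Market ₹269.50 > fair 257.8055: forward overpriced → cash-and-carry (borrow at r, buy the stock and collect the dividends, short the forward).
Profit at T = |F_mkt − F*| = |269.50 − 257.8055| = ₹11.69 per share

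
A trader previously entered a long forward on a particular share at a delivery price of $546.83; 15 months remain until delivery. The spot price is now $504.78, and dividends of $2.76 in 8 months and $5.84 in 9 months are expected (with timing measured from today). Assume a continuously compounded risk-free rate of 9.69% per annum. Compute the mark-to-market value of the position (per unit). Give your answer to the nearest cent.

PV(remaining dividends) I = 2.76·e^(−0.0969·8/12) + 5.84·e^(−0.0969·9/12) = 8.0180
Current forward F = (S − I)·e^(rT) = (504.78 − 8.0180)·e^(0.0969·15/12) = 496.7620 × 1.128766 = 560.7281
Value (long) = (F − K)·e^(−rT) = (560.7281 − 546.83) × 0.885923 = 12.3126
Value = $12.31

$12.31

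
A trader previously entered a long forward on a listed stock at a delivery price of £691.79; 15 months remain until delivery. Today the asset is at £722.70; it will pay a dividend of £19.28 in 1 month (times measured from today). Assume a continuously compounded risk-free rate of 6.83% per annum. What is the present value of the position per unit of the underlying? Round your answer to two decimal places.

PV(remaining dividends) I = 19.28·e^(−0.0683·1/12) = 19.1706
Current forward F = (S − I)·e^(rT) = (722.70 − 19.1706)·e^(0.0683·15/12) = 703.5294 × 1.089125 = 766.2315
Value (long) = (F − K)·e^(−rT) = (766.2315 − 691.79) × 0.918168 = 68.3498
Value = £68.35

£68.35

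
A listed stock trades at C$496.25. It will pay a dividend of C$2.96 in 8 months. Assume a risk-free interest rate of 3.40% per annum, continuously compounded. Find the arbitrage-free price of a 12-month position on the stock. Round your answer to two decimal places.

C$510.42

PV(dividends) I = 2.96·e^(−0.0340·8/12)
I = 2.8937
F = (S − I)·e^(rT) = (496.25 − 2.8937) · e^(0.0340·12/12)
= 493.3563 · e^0.034000 = 493.3563 × 1.034585 = C$510.42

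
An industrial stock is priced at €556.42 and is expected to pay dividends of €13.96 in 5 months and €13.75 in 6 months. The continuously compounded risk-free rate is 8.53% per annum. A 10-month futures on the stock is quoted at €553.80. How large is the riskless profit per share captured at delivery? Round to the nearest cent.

€15.00 per share

PV(dividends) I = 13.96·e^(−0.0853·5/12) + 13.75·e^(−0.0853·6/12) = 26.6484
Fair futures F* = (S − I)·e^(rT) = (556.42 − 26.6484)·e^0.071083 = 529.7716 × 1.073670 = 568.7999
Market €553.80 < fair 568.7999: forward underpriced → reverse cash-and-carry (short the stock, invest proceeds at r, pay the dividends, go long the forward).
Profit at T = |F_mkt − F*| = |553.80 − 568.7999| = €15.00 per share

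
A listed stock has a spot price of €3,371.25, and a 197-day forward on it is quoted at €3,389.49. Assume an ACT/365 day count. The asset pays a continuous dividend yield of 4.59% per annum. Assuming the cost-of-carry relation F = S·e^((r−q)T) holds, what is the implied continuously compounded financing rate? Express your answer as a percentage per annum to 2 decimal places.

5.59%

From F = S·e^((r−q)T): (r − q) = ln(F/S)/T
ln(3389.49/3371.25) = ln(1.005410) = 0.005395
(r − q) = 0.005395 / (197/365) = 0.009996
r = ln(F/S)/T + q = 0.009996 + 0.0459 = 0.055896
r = 5.59%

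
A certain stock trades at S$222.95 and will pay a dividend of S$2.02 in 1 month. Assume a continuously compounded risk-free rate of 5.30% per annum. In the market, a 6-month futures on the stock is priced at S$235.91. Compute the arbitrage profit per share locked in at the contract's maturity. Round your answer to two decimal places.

S$9.04 per share

PV(dividends) I = 2.02·e^(−0.0530·1/12) = 2.0111
Fair futures F* = (S − I)·e^(rT) = (222.95 − 2.0111)·e^0.026500 = 220.9389 × 1.026854 = 226.8720
Market S$235.91 > fair 226.8720: forward overpriced → cash-and-carry (borrow at r, buy the stock and collect the dividends, short the forward).
Profit at T = |F_mkt − F*| = |235.91 − 226.8720| = S$9.04 per share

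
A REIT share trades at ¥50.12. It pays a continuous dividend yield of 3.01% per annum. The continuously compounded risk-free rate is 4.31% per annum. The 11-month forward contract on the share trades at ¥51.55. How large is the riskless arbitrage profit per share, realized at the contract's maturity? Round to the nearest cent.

Fair forward: F* = S·e^(carry·T), with carry = (r − q) = 0.0431 − 0.0301 = 0.0130
F* = 50.12 · e^(0.0130 × 11/12) = 50.12 · e^0.011917 = 50.12 × 1.011988 = ¥50.7208
Market ¥51.55 > fair ¥50.7208: forward overpriced → cash-and-carry (buy spot, short the forward).
At maturity, profit = |F_mkt − F*| = |51.55 − 50.7208| = ¥0.83 per share

¥0.83 per share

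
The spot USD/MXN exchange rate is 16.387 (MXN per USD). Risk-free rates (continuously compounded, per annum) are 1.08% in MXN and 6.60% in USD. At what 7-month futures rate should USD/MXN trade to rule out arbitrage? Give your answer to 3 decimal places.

15.868

F = S·e^((r_MXN − r_USD)T) = 16.387 · e^((0.0108 − 0.0660) × 7/12)
= 16.387 · e^-0.032200 = 16.387 × 0.968313
F = 15.868 MXN per USD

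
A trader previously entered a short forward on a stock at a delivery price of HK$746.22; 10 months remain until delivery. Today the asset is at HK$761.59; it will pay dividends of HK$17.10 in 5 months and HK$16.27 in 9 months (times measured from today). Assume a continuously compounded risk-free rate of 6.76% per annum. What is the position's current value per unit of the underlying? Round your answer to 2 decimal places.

PV(remaining dividends) I = 17.10·e^(−0.0676·5/12) + 16.27·e^(−0.0676·9/12) = 32.0907
Current forward F = (S − I)·e^(rT) = (761.59 − 32.0907)·e^(0.0676·10/12) = 729.4993 × 1.057950 = 771.7738
Value (long) = (F − K)·e^(−rT) = (771.7738 − 746.22) × 0.945224 = 24.1541
Short position value = −(long value) = -HK$24.15

-HK$24.15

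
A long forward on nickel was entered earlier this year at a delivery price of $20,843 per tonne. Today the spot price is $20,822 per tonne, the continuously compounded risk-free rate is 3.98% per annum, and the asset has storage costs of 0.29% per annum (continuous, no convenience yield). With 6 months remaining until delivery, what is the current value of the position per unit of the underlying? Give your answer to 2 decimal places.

Current fair forward for the remaining 6 months: F = S·e^((r + u)·T), (r + u) = 0.0398 + 0.0029 = 0.0427
F = 20822 · e^(0.0427 × 6/12) = 20822 × 1.02157954 = 21271.3292
Value of long forward = (F − K)·e^(−rT) = (21271.3292 − 20843) · e^(−0.0398·6/12)
= 428.3292 × 0.98029670 = 419.89

$419.89 per tonne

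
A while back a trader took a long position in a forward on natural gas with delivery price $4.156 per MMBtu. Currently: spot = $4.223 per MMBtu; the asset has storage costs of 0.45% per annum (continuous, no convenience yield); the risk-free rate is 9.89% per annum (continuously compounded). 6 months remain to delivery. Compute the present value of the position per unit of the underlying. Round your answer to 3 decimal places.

Current fair forward for the remaining 6 months: F = S·e^((r + u)·T), (r + u) = 0.0989 + 0.0045 = 0.1034
F = 4.223 · e^(0.1034 × 6/12) = 4.223 × 1.053060 = 4.4471
Value of long forward = (F − K)·e^(−rT) = (4.4471 − 4.156) · e^(−0.0989·6/12)
= 0.2911 × 0.951753 = 0.277

$0.277 per MMBtu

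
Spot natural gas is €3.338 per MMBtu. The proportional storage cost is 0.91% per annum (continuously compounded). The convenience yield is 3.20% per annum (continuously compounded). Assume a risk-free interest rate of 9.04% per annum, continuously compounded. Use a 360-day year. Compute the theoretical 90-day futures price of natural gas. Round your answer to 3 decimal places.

€3.395 per MMBtu

Net carry = r + u − y = 0.0904 + 0.0091 − 0.0320 = 0.0675
F = S·e^((r+u−y)T) = 3.338 · e^(0.0675 × 90/360) = 3.338 · e^0.016875
= 3.338 × 1.017018 = €3.395 per MMBtu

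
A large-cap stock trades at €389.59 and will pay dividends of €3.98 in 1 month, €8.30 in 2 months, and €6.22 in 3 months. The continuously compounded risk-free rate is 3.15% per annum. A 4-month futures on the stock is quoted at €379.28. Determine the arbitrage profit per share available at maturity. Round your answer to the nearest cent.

PV(dividends) I = 3.98·e^(−0.0315·1/12) + 8.30·e^(−0.0315·2/12) + 6.22·e^(−0.0315·3/12) = 18.3973
Fair futures F* = (S − I)·e^(rT) = (389.59 − 18.3973)·e^0.010500 = 371.1927 × 1.010555 = 375.1106
Market €379.28 > fair 375.1106: forward overpriced → cash-and-carry (borrow at r, buy the stock and collect the dividends, short the forward).
Profit at T = |F_mkt − F*| = |379.28 − 375.1106| = €4.17 per share

€4.17 per share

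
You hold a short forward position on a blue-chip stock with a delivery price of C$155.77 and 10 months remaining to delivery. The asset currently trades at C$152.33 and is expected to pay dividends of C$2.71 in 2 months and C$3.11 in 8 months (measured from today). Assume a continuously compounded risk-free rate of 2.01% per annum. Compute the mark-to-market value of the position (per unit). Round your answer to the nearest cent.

C$6.62

PV(remaining dividends) I = 2.71·e^(−0.0201·2/12) + 3.11·e^(−0.0201·8/12) = 5.7695
Current forward F = (S − I)·e^(rT) = (152.33 − 5.7695)·e^(0.0201·10/12) = 146.5605 × 1.016891 = 149.0361
Value (long) = (F − K)·e^(−rT) = (149.0361 − 155.77) × 0.983390 = -6.6220
Short position value = −(long value) = C$6.62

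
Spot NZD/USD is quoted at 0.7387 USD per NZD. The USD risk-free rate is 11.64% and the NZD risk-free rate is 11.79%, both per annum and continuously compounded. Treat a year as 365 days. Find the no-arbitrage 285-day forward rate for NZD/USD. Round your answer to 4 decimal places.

F = S·e^((r_USD − r_NZD)T) = 0.7387 · e^((0.1164 − 0.1179) × 285/365)
= 0.7387 · e^-0.001171 = 0.7387 × 0.998830
F = 0.7378 USD per NZD

0.7378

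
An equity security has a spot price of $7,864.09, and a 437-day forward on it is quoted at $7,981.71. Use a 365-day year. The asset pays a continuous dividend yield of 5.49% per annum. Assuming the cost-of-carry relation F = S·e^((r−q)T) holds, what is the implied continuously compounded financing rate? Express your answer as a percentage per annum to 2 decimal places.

6.73%

From F = S·e^((r−q)T): (r − q) = ln(F/S)/T
ln(7981.71/7864.09) = ln(1.014957) = 0.014846
(r − q) = 0.014846 / (437/365) = 0.012400
r = ln(F/S)/T + q = 0.012400 + 0.0549 = 0.067300
r = 6.73%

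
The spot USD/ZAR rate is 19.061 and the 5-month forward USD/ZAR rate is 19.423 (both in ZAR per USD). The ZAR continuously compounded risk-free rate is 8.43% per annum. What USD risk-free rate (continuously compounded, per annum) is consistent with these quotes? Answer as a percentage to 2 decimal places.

F = S·e^((r_ZAR − r_USD)T) ⇒ r_USD = r_ZAR − ln(F/S)/T
ln(19.423/19.061) = 0.018814; /(5/12) = 0.045154
r_USD = 0.0843 − 0.045154 = 0.039146
r_USD = 3.91%

3.91%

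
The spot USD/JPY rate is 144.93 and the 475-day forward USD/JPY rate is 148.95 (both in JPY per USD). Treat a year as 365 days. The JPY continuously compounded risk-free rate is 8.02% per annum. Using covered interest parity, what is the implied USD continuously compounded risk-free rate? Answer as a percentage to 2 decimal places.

F = S·e^((r_JPY − r_USD)T) ⇒ r_USD = r_JPY − ln(F/S)/T
ln(148.95/144.93) = 0.027360; /(475/365) = 0.021024
r_USD = 0.0802 − 0.021024 = 0.059176
r_USD = 5.92%

5.92%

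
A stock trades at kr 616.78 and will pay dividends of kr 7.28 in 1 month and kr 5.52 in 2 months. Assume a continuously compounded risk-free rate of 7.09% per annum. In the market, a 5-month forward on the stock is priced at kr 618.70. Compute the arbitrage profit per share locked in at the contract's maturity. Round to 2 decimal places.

kr 3.50 per share

PV(dividends) I = 7.28·e^(−0.0709·1/12) + 5.52·e^(−0.0709·2/12) = 12.6923
Fair forward F* = (S − I)·e^(rT) = (616.78 − 12.6923)·e^0.029542 = 604.0877 × 1.029983 = 622.2001
Market kr 618.70 < fair 622.2001: forward underpriced → reverse cash-and-carry (short the stock, invest proceeds at r, pay the dividends, go long the forward).
Profit at T = |F_mkt − F*| = |618.70 − 622.2001| = kr 3.50 per share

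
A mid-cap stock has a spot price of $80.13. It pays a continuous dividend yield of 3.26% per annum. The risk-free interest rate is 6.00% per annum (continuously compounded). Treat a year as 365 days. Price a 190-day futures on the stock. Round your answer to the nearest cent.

F = S·e^((r − q)T) = 80.13 · e^((0.0600 − 0.0326) × 190/365)
= 80.13 · e^0.014263 = 80.13 × 1.014365
F = $81.28

$81.28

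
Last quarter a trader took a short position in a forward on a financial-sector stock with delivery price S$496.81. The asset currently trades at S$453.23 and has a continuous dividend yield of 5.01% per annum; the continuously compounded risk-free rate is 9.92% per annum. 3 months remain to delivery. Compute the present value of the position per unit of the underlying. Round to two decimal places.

S$37.05

Current fair forward for the remaining 3 months: F = S·e^((r − q)·T), (r − q) = 0.0992 − 0.0501 = 0.0491
F = 453.23 · e^(0.0491 × 3/12) = 453.23 × 1.012351 = 458.8278
Value of long forward = (F − K)·e^(−rT) = (458.8278 − 496.81) · e^(−0.0992·3/12)
= -37.9822 × 0.975505 = -37.05
Short position value = −(long value) = S$37.05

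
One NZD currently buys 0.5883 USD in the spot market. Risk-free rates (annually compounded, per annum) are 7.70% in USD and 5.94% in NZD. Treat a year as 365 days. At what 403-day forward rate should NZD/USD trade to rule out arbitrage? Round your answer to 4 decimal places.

By covered interest parity, F = S · (1+r_USD)^T / (1+r_NZD)^T
= 0.5883 × 1.085350 / 1.065783 = 0.5883 × 1.018359
F = 0.5991 USD per NZD

0.5991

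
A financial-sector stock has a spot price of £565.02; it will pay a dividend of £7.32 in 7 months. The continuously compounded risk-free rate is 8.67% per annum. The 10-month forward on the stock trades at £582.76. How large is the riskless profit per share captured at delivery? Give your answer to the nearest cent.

£17.11 per share

PV(dividends) I = 7.32·e^(−0.0867·7/12) = 6.9590
Fair forward F* = (S − I)·e^(rT) = (565.02 − 6.9590)·e^0.072250 = 558.0610 × 1.074924 = 599.8732
Market £582.76 < fair 599.8732: forward underpriced → reverse cash-and-carry (short the stock, invest proceeds at r, pay the dividends, go long the forward).
Profit at T = |F_mkt − F*| = |582.76 − 599.8732| = £17.11 per share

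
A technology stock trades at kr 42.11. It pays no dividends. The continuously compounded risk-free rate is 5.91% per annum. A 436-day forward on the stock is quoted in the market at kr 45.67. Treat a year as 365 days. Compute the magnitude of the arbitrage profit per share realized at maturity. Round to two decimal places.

Fair forward: F* = S·e^(carry·T), with carry = r = 0.0591
F* = 42.11 · e^(0.0591 × 436/365) = 42.11 · e^0.070596 = 42.11 × 1.073148 = kr 45.1903
Market kr 45.67 > fair kr 45.1903: forward overpriced → cash-and-carry (buy spot, short the forward).
At maturity, profit = |F_mkt − F*| = |45.67 − 45.1903| = kr 0.48 per share

kr 0.48 per share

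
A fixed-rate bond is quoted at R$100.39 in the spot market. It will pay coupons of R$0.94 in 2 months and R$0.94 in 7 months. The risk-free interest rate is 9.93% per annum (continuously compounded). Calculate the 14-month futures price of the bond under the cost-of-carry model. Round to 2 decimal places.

PV(coupons) I = 0.94·e^(−0.0993·2/12) + 0.94·e^(−0.0993·7/12)
I = 0.9246 + 0.8871 = 1.8117
F = (S − I)·e^(rT) = (100.39 − 1.8117) · e^(0.0993·14/12)
= 98.5783 · e^0.115850 = 98.5783 × 1.122827 = R$110.69

R$110.69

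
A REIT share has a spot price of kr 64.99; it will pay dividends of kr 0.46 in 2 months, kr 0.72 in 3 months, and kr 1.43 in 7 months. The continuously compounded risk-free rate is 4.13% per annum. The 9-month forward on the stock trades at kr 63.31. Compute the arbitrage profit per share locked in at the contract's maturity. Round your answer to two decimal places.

kr 1.08 per share

PV(dividends) I = 0.46·e^(−0.0413·2/12) + 0.72·e^(−0.0413·3/12) + 1.43·e^(−0.0413·7/12) = 2.5654
Fair forward F* = (S − I)·e^(rT) = (64.99 − 2.5654)·e^0.030975 = 62.4246 × 1.031460 = 64.3885
Market kr 63.31 < fair 64.3885: forward underpriced → reverse cash-and-carry (short the stock, invest proceeds at r, pay the dividends, go long the forward).
Profit at T = |F_mkt − F*| = |63.31 − 64.3885| = kr 1.08 per share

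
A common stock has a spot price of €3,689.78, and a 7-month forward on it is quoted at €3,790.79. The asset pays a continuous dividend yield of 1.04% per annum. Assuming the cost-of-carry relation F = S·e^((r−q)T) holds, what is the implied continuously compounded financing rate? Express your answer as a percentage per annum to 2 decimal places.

5.67%

From F = S·e^((r−q)T): (r − q) = ln(F/S)/T
ln(3790.79/3689.78) = ln(1.027376) = 0.027008
(r − q) = 0.027008 / (7/12) = 0.046299
r = ln(F/S)/T + q = 0.046299 + 0.0104 = 0.056699
r = 5.67%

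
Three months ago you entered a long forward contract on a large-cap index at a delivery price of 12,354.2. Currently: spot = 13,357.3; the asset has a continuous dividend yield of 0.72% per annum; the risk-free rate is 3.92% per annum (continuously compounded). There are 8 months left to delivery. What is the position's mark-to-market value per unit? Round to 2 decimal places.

Current fair forward for the remaining 8 months: F = S·e^((r − q)·T), (r − q) = 0.0392 − 0.0072 = 0.0320
F = 13357.3 · e^(0.0320 × 8/12) = 13357.3 × 1.02156252 = 13645.3170
Value of long forward = (F − K)·e^(−rT) = (13645.3170 − 12354.2) · e^(−0.0392·8/12)
= 1291.1170 × 0.97420519 = 1257.81

1257.81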